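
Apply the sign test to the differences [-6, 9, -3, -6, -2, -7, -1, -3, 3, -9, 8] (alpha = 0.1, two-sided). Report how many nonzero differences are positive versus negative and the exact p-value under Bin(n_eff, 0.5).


Step 1: Discard zero differences. Original n = 11; n_eff = number of nonzero differences = 11.
Nonzero differences (with sign): -6, +9, -3, -6, -2, -7, -1, -3, +3, -9, +8
Step 2: Count signs: positive = 3, negative = 8.
Step 3: Under H0: P(positive) = 0.5, so the number of positives S ~ Bin(11, 0.5).
Step 4: Two-sided exact p-value = sum of Bin(11,0.5) probabilities at or below the observed probability = 0.226562.
Step 5: alpha = 0.1. fail to reject H0.

n_eff = 11, pos = 3, neg = 8, p = 0.226562, fail to reject H0.


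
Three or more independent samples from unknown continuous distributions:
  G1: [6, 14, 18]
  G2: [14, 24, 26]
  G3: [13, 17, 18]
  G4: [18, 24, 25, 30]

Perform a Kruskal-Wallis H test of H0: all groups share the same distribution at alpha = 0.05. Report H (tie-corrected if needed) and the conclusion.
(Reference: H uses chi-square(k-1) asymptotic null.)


Step 1: Combine all N = 13 observations and assign midranks.
sorted (value, group, rank): (6,G1,1), (13,G3,2), (14,G1,3.5), (14,G2,3.5), (17,G3,5), (18,G1,7), (18,G3,7), (18,G4,7), (24,G2,9.5), (24,G4,9.5), (25,G4,11), (26,G2,12), (30,G4,13)
Step 2: Sum ranks within each group.
R_1 = 11.5 (n_1 = 3)
R_2 = 25 (n_2 = 3)
R_3 = 14 (n_3 = 3)
R_4 = 40.5 (n_4 = 4)
Step 3: H = 12/(N(N+1)) * sum(R_i^2/n_i) - 3(N+1)
     = 12/(13*14) * (11.5^2/3 + 25^2/3 + 14^2/3 + 40.5^2/4) - 3*14
     = 0.065934 * 727.812 - 42
     = 5.987637.
Step 4: Ties present; correction factor C = 1 - 36/(13^3 - 13) = 0.983516. Corrected H = 5.987637 / 0.983516 = 6.087989.
Step 5: Under H0, H ~ chi^2(3); p-value = 0.107407.
Step 6: alpha = 0.05. fail to reject H0.

H = 6.0880, df = 3, p = 0.107407, fail to reject H0.


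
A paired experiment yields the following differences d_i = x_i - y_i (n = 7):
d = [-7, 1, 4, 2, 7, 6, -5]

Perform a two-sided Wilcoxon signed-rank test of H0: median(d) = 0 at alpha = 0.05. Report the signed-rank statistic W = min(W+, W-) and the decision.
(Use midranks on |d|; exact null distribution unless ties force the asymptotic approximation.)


Step 1: Drop any zero differences (none here) and take |d_i|.
|d| = [7, 1, 4, 2, 7, 6, 5]
Step 2: Midrank |d_i| (ties get averaged ranks).
ranks: |7|->6.5, |1|->1, |4|->3, |2|->2, |7|->6.5, |6|->5, |5|->4
Step 3: Attach original signs; sum ranks with positive sign and with negative sign.
W+ = 1 + 3 + 2 + 6.5 + 5 = 17.5
W- = 6.5 + 4 = 10.5
(Check: W+ + W- = 28 should equal n(n+1)/2 = 28.)
Step 4: Test statistic W = min(W+, W-) = 10.5.
Step 5: Ties in |d|, so use the tie-corrected normal approximation.
        E[W] = n(n+1)/4 = 7*8/4 = 14.
        Tie groups: |d|=7 (t=2); sum(t^3 - t) = 6.
        Var[W] = n(n+1)(2n+1)/24 - sum(t^3-t)/48 = 840/24 - 6/48 = 34.875.
        z = (W - E[W]) / sqrt(Var[W]) = (10.5 - 14) / 5.9055 = -0.5927.
        Two-sided p = 2*Phi(z) = 0.553404.
Step 6: alpha = 0.05. fail to reject H0.

W+ = 17.5, W- = 10.5, W = min = 10.5, p = 0.553404, fail to reject H0.


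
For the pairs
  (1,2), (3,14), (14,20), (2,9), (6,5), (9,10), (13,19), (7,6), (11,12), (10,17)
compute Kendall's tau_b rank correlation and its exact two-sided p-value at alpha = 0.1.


Step 1: Enumerate the 45 unordered pairs (i,j) with i<j and classify each by sign(x_j-x_i) * sign(y_j-y_i).
  (1,2):dx=+2,dy=+12->C; (1,3):dx=+13,dy=+18->C; (1,4):dx=+1,dy=+7->C; (1,5):dx=+5,dy=+3->C
  (1,6):dx=+8,dy=+8->C; (1,7):dx=+12,dy=+17->C; (1,8):dx=+6,dy=+4->C; (1,9):dx=+10,dy=+10->C
  (1,10):dx=+9,dy=+15->C; (2,3):dx=+11,dy=+6->C; (2,4):dx=-1,dy=-5->C; (2,5):dx=+3,dy=-9->D
  (2,6):dx=+6,dy=-4->D; (2,7):dx=+10,dy=+5->C; (2,8):dx=+4,dy=-8->D; (2,9):dx=+8,dy=-2->D
  (2,10):dx=+7,dy=+3->C; (3,4):dx=-12,dy=-11->C; (3,5):dx=-8,dy=-15->C; (3,6):dx=-5,dy=-10->C
  (3,7):dx=-1,dy=-1->C; (3,8):dx=-7,dy=-14->C; (3,9):dx=-3,dy=-8->C; (3,10):dx=-4,dy=-3->C
  (4,5):dx=+4,dy=-4->D; (4,6):dx=+7,dy=+1->C; (4,7):dx=+11,dy=+10->C; (4,8):dx=+5,dy=-3->D
  (4,9):dx=+9,dy=+3->C; (4,10):dx=+8,dy=+8->C; (5,6):dx=+3,dy=+5->C; (5,7):dx=+7,dy=+14->C
  (5,8):dx=+1,dy=+1->C; (5,9):dx=+5,dy=+7->C; (5,10):dx=+4,dy=+12->C; (6,7):dx=+4,dy=+9->C
  (6,8):dx=-2,dy=-4->C; (6,9):dx=+2,dy=+2->C; (6,10):dx=+1,dy=+7->C; (7,8):dx=-6,dy=-13->C
  (7,9):dx=-2,dy=-7->C; (7,10):dx=-3,dy=-2->C; (8,9):dx=+4,dy=+6->C; (8,10):dx=+3,dy=+11->C
  (9,10):dx=-1,dy=+5->D
Step 2: C = 38, D = 7, total pairs = 45.
Step 3: tau = (C - D)/(n(n-1)/2) = (38 - 7)/45 = 0.688889.
Step 4: Exact two-sided p-value (enumerate n! = 3628800 permutations of y under H0): p = 0.004687.
Step 5: alpha = 0.1. reject H0.

tau_b = 0.6889 (C=38, D=7), p = 0.004687, reject H0.


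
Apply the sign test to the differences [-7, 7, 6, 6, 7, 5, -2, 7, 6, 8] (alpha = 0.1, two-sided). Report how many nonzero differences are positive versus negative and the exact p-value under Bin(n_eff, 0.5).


Step 1: Discard zero differences. Original n = 10; n_eff = number of nonzero differences = 10.
Nonzero differences (with sign): -7, +7, +6, +6, +7, +5, -2, +7, +6, +8
Step 2: Count signs: positive = 8, negative = 2.
Step 3: Under H0: P(positive) = 0.5, so the number of positives S ~ Bin(10, 0.5).
Step 4: Two-sided exact p-value = sum of Bin(10,0.5) probabilities at or below the observed probability = 0.109375.
Step 5: alpha = 0.1. fail to reject H0.

n_eff = 10, pos = 8, neg = 2, p = 0.109375, fail to reject H0.


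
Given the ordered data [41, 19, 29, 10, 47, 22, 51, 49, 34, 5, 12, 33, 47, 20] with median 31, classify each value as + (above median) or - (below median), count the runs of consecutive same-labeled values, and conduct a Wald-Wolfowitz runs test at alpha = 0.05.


Step 1: Compute median = 31; label A = above, B = below.
Labels in order: ABBBABAAABBAAB  (n_A = 7, n_B = 7)
Step 2: Count runs R = 8.
Step 3: Under H0 (random ordering), E[R] = 2*n_A*n_B/(n_A+n_B) + 1 = 2*7*7/14 + 1 = 8.0000.
        Var[R] = 2*n_A*n_B*(2*n_A*n_B - n_A - n_B) / ((n_A+n_B)^2 * (n_A+n_B-1)) = 8232/2548 = 3.2308.
        SD[R] = 1.7974.
Step 4: R = E[R], so z = 0 with no continuity correction.
Step 5: Two-sided p-value via normal approximation = 2*(1 - Phi(|z|)) = 1.000000.
Step 6: alpha = 0.05. fail to reject H0.

R = 8, z = 0.0000, p = 1.000000, fail to reject H0.


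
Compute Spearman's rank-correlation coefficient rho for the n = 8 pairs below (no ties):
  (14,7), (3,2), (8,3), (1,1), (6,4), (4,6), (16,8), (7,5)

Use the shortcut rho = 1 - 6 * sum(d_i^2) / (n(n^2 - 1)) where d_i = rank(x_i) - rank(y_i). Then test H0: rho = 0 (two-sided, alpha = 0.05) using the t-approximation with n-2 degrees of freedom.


Step 1: Rank x and y separately (midranks; no ties here).
rank(x): 14->7, 3->2, 8->6, 1->1, 6->4, 4->3, 16->8, 7->5
rank(y): 7->7, 2->2, 3->3, 1->1, 4->4, 6->6, 8->8, 5->5
Step 2: d_i = R_x(i) - R_y(i); compute d_i^2.
  (7-7)^2=0, (2-2)^2=0, (6-3)^2=9, (1-1)^2=0, (4-4)^2=0, (3-6)^2=9, (8-8)^2=0, (5-5)^2=0
sum(d^2) = 18.
Step 3: rho = 1 - 6*18 / (8*(8^2 - 1)) = 1 - 108/504 = 0.785714.
Step 4: Under H0, t = rho * sqrt((n-2)/(1-rho^2)) = 3.1113 ~ t(6).
Step 5: Two-sided p-value from the t-distribution with 6 df = 0.020815.
Step 6: alpha = 0.05. reject H0.

rho = 0.7857, p = 0.020815, reject H0 at alpha = 0.05.


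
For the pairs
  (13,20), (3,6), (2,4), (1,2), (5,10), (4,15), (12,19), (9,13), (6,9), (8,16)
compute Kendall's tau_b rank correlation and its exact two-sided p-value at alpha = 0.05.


Step 1: Enumerate the 45 unordered pairs (i,j) with i<j and classify each by sign(x_j-x_i) * sign(y_j-y_i).
  (1,2):dx=-10,dy=-14->C; (1,3):dx=-11,dy=-16->C; (1,4):dx=-12,dy=-18->C; (1,5):dx=-8,dy=-10->C
  (1,6):dx=-9,dy=-5->C; (1,7):dx=-1,dy=-1->C; (1,8):dx=-4,dy=-7->C; (1,9):dx=-7,dy=-11->C
  (1,10):dx=-5,dy=-4->C; (2,3):dx=-1,dy=-2->C; (2,4):dx=-2,dy=-4->C; (2,5):dx=+2,dy=+4->C
  (2,6):dx=+1,dy=+9->C; (2,7):dx=+9,dy=+13->C; (2,8):dx=+6,dy=+7->C; (2,9):dx=+3,dy=+3->C
  (2,10):dx=+5,dy=+10->C; (3,4):dx=-1,dy=-2->C; (3,5):dx=+3,dy=+6->C; (3,6):dx=+2,dy=+11->C
  (3,7):dx=+10,dy=+15->C; (3,8):dx=+7,dy=+9->C; (3,9):dx=+4,dy=+5->C; (3,10):dx=+6,dy=+12->C
  (4,5):dx=+4,dy=+8->C; (4,6):dx=+3,dy=+13->C; (4,7):dx=+11,dy=+17->C; (4,8):dx=+8,dy=+11->C
  (4,9):dx=+5,dy=+7->C; (4,10):dx=+7,dy=+14->C; (5,6):dx=-1,dy=+5->D; (5,7):dx=+7,dy=+9->C
  (5,8):dx=+4,dy=+3->C; (5,9):dx=+1,dy=-1->D; (5,10):dx=+3,dy=+6->C; (6,7):dx=+8,dy=+4->C
  (6,8):dx=+5,dy=-2->D; (6,9):dx=+2,dy=-6->D; (6,10):dx=+4,dy=+1->C; (7,8):dx=-3,dy=-6->C
  (7,9):dx=-6,dy=-10->C; (7,10):dx=-4,dy=-3->C; (8,9):dx=-3,dy=-4->C; (8,10):dx=-1,dy=+3->D
  (9,10):dx=+2,dy=+7->C
Step 2: C = 40, D = 5, total pairs = 45.
Step 3: tau = (C - D)/(n(n-1)/2) = (40 - 5)/45 = 0.777778.
Step 4: Exact two-sided p-value (enumerate n! = 3628800 permutations of y under H0): p = 0.000946.
Step 5: alpha = 0.05. reject H0.

tau_b = 0.7778 (C=40, D=5), p = 0.000946, reject H0.


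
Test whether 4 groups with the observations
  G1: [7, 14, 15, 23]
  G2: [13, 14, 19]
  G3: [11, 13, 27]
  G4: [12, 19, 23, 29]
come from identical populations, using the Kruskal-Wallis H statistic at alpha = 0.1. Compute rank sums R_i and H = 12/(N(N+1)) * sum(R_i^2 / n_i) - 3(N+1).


Step 1: Combine all N = 14 observations and assign midranks.
sorted (value, group, rank): (7,G1,1), (11,G3,2), (12,G4,3), (13,G2,4.5), (13,G3,4.5), (14,G1,6.5), (14,G2,6.5), (15,G1,8), (19,G2,9.5), (19,G4,9.5), (23,G1,11.5), (23,G4,11.5), (27,G3,13), (29,G4,14)
Step 2: Sum ranks within each group.
R_1 = 27 (n_1 = 4)
R_2 = 20.5 (n_2 = 3)
R_3 = 19.5 (n_3 = 3)
R_4 = 38 (n_4 = 4)
Step 3: H = 12/(N(N+1)) * sum(R_i^2/n_i) - 3(N+1)
     = 12/(14*15) * (27^2/4 + 20.5^2/3 + 19.5^2/3 + 38^2/4) - 3*15
     = 0.057143 * 810.083 - 45
     = 1.290476.
Step 4: Ties present; correction factor C = 1 - 24/(14^3 - 14) = 0.991209. Corrected H = 1.290476 / 0.991209 = 1.301922.
Step 5: Under H0, H ~ chi^2(3); p-value = 0.728677.
Step 6: alpha = 0.1. fail to reject H0.

H = 1.3019, df = 3, p = 0.728677, fail to reject H0.


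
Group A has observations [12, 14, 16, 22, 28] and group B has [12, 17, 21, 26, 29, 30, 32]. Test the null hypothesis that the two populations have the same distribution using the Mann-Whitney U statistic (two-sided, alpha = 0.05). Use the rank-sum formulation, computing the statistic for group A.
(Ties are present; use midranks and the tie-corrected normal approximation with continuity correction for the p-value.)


Step 1: Combine and sort all 12 observations; assign midranks.
sorted (value, group): (12,X), (12,Y), (14,X), (16,X), (17,Y), (21,Y), (22,X), (26,Y), (28,X), (29,Y), (30,Y), (32,Y)
ranks: 12->1.5, 12->1.5, 14->3, 16->4, 17->5, 21->6, 22->7, 26->8, 28->9, 29->10, 30->11, 32->12
Step 2: Rank sum for X: R1 = 1.5 + 3 + 4 + 7 + 9 = 24.5.
Step 3: U_X = R1 - n1(n1+1)/2 = 24.5 - 5*6/2 = 24.5 - 15 = 9.5.
       U_Y = n1*n2 - U_X = 35 - 9.5 = 25.5.
Step 4: Ties are present, so use the tie-corrected normal approximation (with continuity correction) for the p-value.
Step 5: p-value = 0.222415; compare to alpha = 0.05. fail to reject H0.

U_X = 9.5, p = 0.222415, fail to reject H0 at alpha = 0.05.


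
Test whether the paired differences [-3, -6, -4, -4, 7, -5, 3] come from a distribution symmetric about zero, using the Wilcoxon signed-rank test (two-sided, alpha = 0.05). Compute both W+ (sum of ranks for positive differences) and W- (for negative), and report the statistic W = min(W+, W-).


Step 1: Drop any zero differences (none here) and take |d_i|.
|d| = [3, 6, 4, 4, 7, 5, 3]
Step 2: Midrank |d_i| (ties get averaged ranks).
ranks: |3|->1.5, |6|->6, |4|->3.5, |4|->3.5, |7|->7, |5|->5, |3|->1.5
Step 3: Attach original signs; sum ranks with positive sign and with negative sign.
W+ = 7 + 1.5 = 8.5
W- = 1.5 + 6 + 3.5 + 3.5 + 5 = 19.5
(Check: W+ + W- = 28 should equal n(n+1)/2 = 28.)
Step 4: Test statistic W = min(W+, W-) = 8.5.
Step 5: Ties in |d|, so use the tie-corrected normal approximation.
        E[W] = n(n+1)/4 = 7*8/4 = 14.
        Tie groups: |d|=3 (t=2), |d|=4 (t=2); sum(t^3 - t) = 12.
        Var[W] = n(n+1)(2n+1)/24 - sum(t^3-t)/48 = 840/24 - 12/48 = 34.75.
        z = (W - E[W]) / sqrt(Var[W]) = (8.5 - 14) / 5.8949 = -0.9330.
        Two-sided p = 2*Phi(z) = 0.350816.
Step 6: alpha = 0.05. fail to reject H0.

W+ = 8.5, W- = 19.5, W = min = 8.5, p = 0.350816, fail to reject H0.


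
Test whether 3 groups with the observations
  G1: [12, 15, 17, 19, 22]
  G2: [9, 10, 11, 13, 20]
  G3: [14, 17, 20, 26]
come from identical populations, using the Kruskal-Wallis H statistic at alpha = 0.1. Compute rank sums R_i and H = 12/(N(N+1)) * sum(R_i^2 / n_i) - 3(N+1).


Step 1: Combine all N = 14 observations and assign midranks.
sorted (value, group, rank): (9,G2,1), (10,G2,2), (11,G2,3), (12,G1,4), (13,G2,5), (14,G3,6), (15,G1,7), (17,G1,8.5), (17,G3,8.5), (19,G1,10), (20,G2,11.5), (20,G3,11.5), (22,G1,13), (26,G3,14)
Step 2: Sum ranks within each group.
R_1 = 42.5 (n_1 = 5)
R_2 = 22.5 (n_2 = 5)
R_3 = 40 (n_3 = 4)
Step 3: H = 12/(N(N+1)) * sum(R_i^2/n_i) - 3(N+1)
     = 12/(14*15) * (42.5^2/5 + 22.5^2/5 + 40^2/4) - 3*15
     = 0.057143 * 862.5 - 45
     = 4.285714.
Step 4: Ties present; correction factor C = 1 - 12/(14^3 - 14) = 0.995604. Corrected H = 4.285714 / 0.995604 = 4.304636.
Step 5: Under H0, H ~ chi^2(2); p-value = 0.116214.
Step 6: alpha = 0.1. fail to reject H0.

H = 4.3046, df = 2, p = 0.116214, fail to reject H0.


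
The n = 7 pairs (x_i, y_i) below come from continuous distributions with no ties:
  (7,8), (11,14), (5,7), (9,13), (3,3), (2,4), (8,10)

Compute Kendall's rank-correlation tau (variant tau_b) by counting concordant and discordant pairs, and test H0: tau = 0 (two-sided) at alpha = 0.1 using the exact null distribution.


Step 1: Enumerate the 21 unordered pairs (i,j) with i<j and classify each by sign(x_j-x_i) * sign(y_j-y_i).
  (1,2):dx=+4,dy=+6->C; (1,3):dx=-2,dy=-1->C; (1,4):dx=+2,dy=+5->C; (1,5):dx=-4,dy=-5->C
  (1,6):dx=-5,dy=-4->C; (1,7):dx=+1,dy=+2->C; (2,3):dx=-6,dy=-7->C; (2,4):dx=-2,dy=-1->C
  (2,5):dx=-8,dy=-11->C; (2,6):dx=-9,dy=-10->C; (2,7):dx=-3,dy=-4->C; (3,4):dx=+4,dy=+6->C
  (3,5):dx=-2,dy=-4->C; (3,6):dx=-3,dy=-3->C; (3,7):dx=+3,dy=+3->C; (4,5):dx=-6,dy=-10->C
  (4,6):dx=-7,dy=-9->C; (4,7):dx=-1,dy=-3->C; (5,6):dx=-1,dy=+1->D; (5,7):dx=+5,dy=+7->C
  (6,7):dx=+6,dy=+6->C
Step 2: C = 20, D = 1, total pairs = 21.
Step 3: tau = (C - D)/(n(n-1)/2) = (20 - 1)/21 = 0.904762.
Step 4: Exact two-sided p-value (enumerate n! = 5040 permutations of y under H0): p = 0.002778.
Step 5: alpha = 0.1. reject H0.

tau_b = 0.9048 (C=20, D=1), p = 0.002778, reject H0.


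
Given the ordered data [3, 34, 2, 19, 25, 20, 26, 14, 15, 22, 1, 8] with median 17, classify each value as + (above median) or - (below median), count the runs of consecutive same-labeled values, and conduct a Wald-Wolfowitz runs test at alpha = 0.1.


Step 1: Compute median = 17; label A = above, B = below.
Labels in order: BABAAAABBABB  (n_A = 6, n_B = 6)
Step 2: Count runs R = 7.
Step 3: Under H0 (random ordering), E[R] = 2*n_A*n_B/(n_A+n_B) + 1 = 2*6*6/12 + 1 = 7.0000.
        Var[R] = 2*n_A*n_B*(2*n_A*n_B - n_A - n_B) / ((n_A+n_B)^2 * (n_A+n_B-1)) = 4320/1584 = 2.7273.
        SD[R] = 1.6514.
Step 4: R = E[R], so z = 0 with no continuity correction.
Step 5: Two-sided p-value via normal approximation = 2*(1 - Phi(|z|)) = 1.000000.
Step 6: alpha = 0.1. fail to reject H0.

R = 7, z = 0.0000, p = 1.000000, fail to reject H0.


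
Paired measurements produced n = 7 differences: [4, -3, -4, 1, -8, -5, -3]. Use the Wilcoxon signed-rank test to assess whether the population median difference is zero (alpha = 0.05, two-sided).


Step 1: Drop any zero differences (none here) and take |d_i|.
|d| = [4, 3, 4, 1, 8, 5, 3]
Step 2: Midrank |d_i| (ties get averaged ranks).
ranks: |4|->4.5, |3|->2.5, |4|->4.5, |1|->1, |8|->7, |5|->6, |3|->2.5
Step 3: Attach original signs; sum ranks with positive sign and with negative sign.
W+ = 4.5 + 1 = 5.5
W- = 2.5 + 4.5 + 7 + 6 + 2.5 = 22.5
(Check: W+ + W- = 28 should equal n(n+1)/2 = 28.)
Step 4: Test statistic W = min(W+, W-) = 5.5.
Step 5: Ties in |d|, so use the tie-corrected normal approximation.
        E[W] = n(n+1)/4 = 7*8/4 = 14.
        Tie groups: |d|=3 (t=2), |d|=4 (t=2); sum(t^3 - t) = 12.
        Var[W] = n(n+1)(2n+1)/24 - sum(t^3-t)/48 = 840/24 - 12/48 = 34.75.
        z = (W - E[W]) / sqrt(Var[W]) = (5.5 - 14) / 5.8949 = -1.4419.
        Two-sided p = 2*Phi(z) = 0.149325.
Step 6: alpha = 0.05. fail to reject H0.

W+ = 5.5, W- = 22.5, W = min = 5.5, p = 0.149325, fail to reject H0.


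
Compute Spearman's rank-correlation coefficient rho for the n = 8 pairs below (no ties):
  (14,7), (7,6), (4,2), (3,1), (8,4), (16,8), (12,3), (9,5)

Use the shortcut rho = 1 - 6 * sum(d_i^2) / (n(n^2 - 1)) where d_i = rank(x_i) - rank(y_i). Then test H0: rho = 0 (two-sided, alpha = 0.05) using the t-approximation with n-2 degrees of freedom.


Step 1: Rank x and y separately (midranks; no ties here).
rank(x): 14->7, 7->3, 4->2, 3->1, 8->4, 16->8, 12->6, 9->5
rank(y): 7->7, 6->6, 2->2, 1->1, 4->4, 8->8, 3->3, 5->5
Step 2: d_i = R_x(i) - R_y(i); compute d_i^2.
  (7-7)^2=0, (3-6)^2=9, (2-2)^2=0, (1-1)^2=0, (4-4)^2=0, (8-8)^2=0, (6-3)^2=9, (5-5)^2=0
sum(d^2) = 18.
Step 3: rho = 1 - 6*18 / (8*(8^2 - 1)) = 1 - 108/504 = 0.785714.
Step 4: Under H0, t = rho * sqrt((n-2)/(1-rho^2)) = 3.1113 ~ t(6).
Step 5: Two-sided p-value from the t-distribution with 6 df = 0.020815.
Step 6: alpha = 0.05. reject H0.

rho = 0.7857, p = 0.020815, reject H0 at alpha = 0.05.


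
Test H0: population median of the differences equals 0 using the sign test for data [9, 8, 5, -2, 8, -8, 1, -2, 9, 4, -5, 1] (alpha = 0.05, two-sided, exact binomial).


Step 1: Discard zero differences. Original n = 12; n_eff = number of nonzero differences = 12.
Nonzero differences (with sign): +9, +8, +5, -2, +8, -8, +1, -2, +9, +4, -5, +1
Step 2: Count signs: positive = 8, negative = 4.
Step 3: Under H0: P(positive) = 0.5, so the number of positives S ~ Bin(12, 0.5).
Step 4: Two-sided exact p-value = sum of Bin(12,0.5) probabilities at or below the observed probability = 0.387695.
Step 5: alpha = 0.05. fail to reject H0.

n_eff = 12, pos = 8, neg = 4, p = 0.387695, fail to reject H0.


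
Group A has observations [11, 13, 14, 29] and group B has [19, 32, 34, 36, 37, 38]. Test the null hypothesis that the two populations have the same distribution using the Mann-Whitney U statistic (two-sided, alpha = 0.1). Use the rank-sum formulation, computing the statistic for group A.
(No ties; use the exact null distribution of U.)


Step 1: Combine and sort all 10 observations; assign midranks.
sorted (value, group): (11,X), (13,X), (14,X), (19,Y), (29,X), (32,Y), (34,Y), (36,Y), (37,Y), (38,Y)
ranks: 11->1, 13->2, 14->3, 19->4, 29->5, 32->6, 34->7, 36->8, 37->9, 38->10
Step 2: Rank sum for X: R1 = 1 + 2 + 3 + 5 = 11.
Step 3: U_X = R1 - n1(n1+1)/2 = 11 - 4*5/2 = 11 - 10 = 1.
       U_Y = n1*n2 - U_X = 24 - 1 = 23.
Step 4: No ties, so the exact null distribution of U (based on enumerating the C(10,4) = 210 equally likely rank assignments) gives the two-sided p-value.
Step 5: p-value = 0.019048; compare to alpha = 0.1. reject H0.

U_X = 1, p = 0.019048, reject H0 at alpha = 0.1.


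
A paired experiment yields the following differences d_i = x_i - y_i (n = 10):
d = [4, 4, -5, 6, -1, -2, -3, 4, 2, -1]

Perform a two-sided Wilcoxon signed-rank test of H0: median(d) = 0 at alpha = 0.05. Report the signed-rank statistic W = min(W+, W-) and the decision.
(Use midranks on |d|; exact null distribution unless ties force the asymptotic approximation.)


Step 1: Drop any zero differences (none here) and take |d_i|.
|d| = [4, 4, 5, 6, 1, 2, 3, 4, 2, 1]
Step 2: Midrank |d_i| (ties get averaged ranks).
ranks: |4|->7, |4|->7, |5|->9, |6|->10, |1|->1.5, |2|->3.5, |3|->5, |4|->7, |2|->3.5, |1|->1.5
Step 3: Attach original signs; sum ranks with positive sign and with negative sign.
W+ = 7 + 7 + 10 + 7 + 3.5 = 34.5
W- = 9 + 1.5 + 3.5 + 5 + 1.5 = 20.5
(Check: W+ + W- = 55 should equal n(n+1)/2 = 55.)
Step 4: Test statistic W = min(W+, W-) = 20.5.
Step 5: Ties in |d|, so use the tie-corrected normal approximation.
        E[W] = n(n+1)/4 = 10*11/4 = 27.5.
        Tie groups: |d|=1 (t=2), |d|=2 (t=2), |d|=4 (t=3); sum(t^3 - t) = 36.
        Var[W] = n(n+1)(2n+1)/24 - sum(t^3-t)/48 = 2310/24 - 36/48 = 95.5.
        z = (W - E[W]) / sqrt(Var[W]) = (20.5 - 27.5) / 9.7724 = -0.7163.
        Two-sided p = 2*Phi(z) = 0.473805.
Step 6: alpha = 0.05. fail to reject H0.

W+ = 34.5, W- = 20.5, W = min = 20.5, p = 0.473805, fail to reject H0.


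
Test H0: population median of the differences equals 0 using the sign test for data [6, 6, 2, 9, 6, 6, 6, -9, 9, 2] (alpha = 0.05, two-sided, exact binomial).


Step 1: Discard zero differences. Original n = 10; n_eff = number of nonzero differences = 10.
Nonzero differences (with sign): +6, +6, +2, +9, +6, +6, +6, -9, +9, +2
Step 2: Count signs: positive = 9, negative = 1.
Step 3: Under H0: P(positive) = 0.5, so the number of positives S ~ Bin(10, 0.5).
Step 4: Two-sided exact p-value = sum of Bin(10,0.5) probabilities at or below the observed probability = 0.021484.
Step 5: alpha = 0.05. reject H0.

n_eff = 10, pos = 9, neg = 1, p = 0.021484, reject H0.


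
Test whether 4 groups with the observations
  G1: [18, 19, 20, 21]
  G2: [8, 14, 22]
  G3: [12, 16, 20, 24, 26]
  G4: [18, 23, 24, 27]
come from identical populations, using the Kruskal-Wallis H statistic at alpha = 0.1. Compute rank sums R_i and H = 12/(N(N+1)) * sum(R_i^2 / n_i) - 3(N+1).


Step 1: Combine all N = 16 observations and assign midranks.
sorted (value, group, rank): (8,G2,1), (12,G3,2), (14,G2,3), (16,G3,4), (18,G1,5.5), (18,G4,5.5), (19,G1,7), (20,G1,8.5), (20,G3,8.5), (21,G1,10), (22,G2,11), (23,G4,12), (24,G3,13.5), (24,G4,13.5), (26,G3,15), (27,G4,16)
Step 2: Sum ranks within each group.
R_1 = 31 (n_1 = 4)
R_2 = 15 (n_2 = 3)
R_3 = 43 (n_3 = 5)
R_4 = 47 (n_4 = 4)
Step 3: H = 12/(N(N+1)) * sum(R_i^2/n_i) - 3(N+1)
     = 12/(16*17) * (31^2/4 + 15^2/3 + 43^2/5 + 47^2/4) - 3*17
     = 0.044118 * 1237.3 - 51
     = 3.586765.
Step 4: Ties present; correction factor C = 1 - 18/(16^3 - 16) = 0.995588. Corrected H = 3.586765 / 0.995588 = 3.602659.
Step 5: Under H0, H ~ chi^2(3); p-value = 0.307690.
Step 6: alpha = 0.1. fail to reject H0.

H = 3.6027, df = 3, p = 0.307690, fail to reject H0.


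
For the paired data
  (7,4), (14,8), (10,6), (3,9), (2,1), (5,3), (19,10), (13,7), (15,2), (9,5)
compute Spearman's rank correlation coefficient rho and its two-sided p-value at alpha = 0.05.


Step 1: Rank x and y separately (midranks; no ties here).
rank(x): 7->4, 14->8, 10->6, 3->2, 2->1, 5->3, 19->10, 13->7, 15->9, 9->5
rank(y): 4->4, 8->8, 6->6, 9->9, 1->1, 3->3, 10->10, 7->7, 2->2, 5->5
Step 2: d_i = R_x(i) - R_y(i); compute d_i^2.
  (4-4)^2=0, (8-8)^2=0, (6-6)^2=0, (2-9)^2=49, (1-1)^2=0, (3-3)^2=0, (10-10)^2=0, (7-7)^2=0, (9-2)^2=49, (5-5)^2=0
sum(d^2) = 98.
Step 3: rho = 1 - 6*98 / (10*(10^2 - 1)) = 1 - 588/990 = 0.406061.
Step 4: Under H0, t = rho * sqrt((n-2)/(1-rho^2)) = 1.2568 ~ t(8).
Step 5: Two-sided p-value from the t-distribution with 8 df = 0.244282.
Step 6: alpha = 0.05. fail to reject H0.

rho = 0.4061, p = 0.244282, fail to reject H0 at alpha = 0.05.


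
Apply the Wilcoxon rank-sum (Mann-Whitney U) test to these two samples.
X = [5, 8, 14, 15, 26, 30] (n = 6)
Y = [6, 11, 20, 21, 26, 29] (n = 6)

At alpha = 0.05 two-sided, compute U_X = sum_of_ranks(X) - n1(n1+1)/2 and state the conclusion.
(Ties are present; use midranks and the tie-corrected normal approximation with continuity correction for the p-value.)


Step 1: Combine and sort all 12 observations; assign midranks.
sorted (value, group): (5,X), (6,Y), (8,X), (11,Y), (14,X), (15,X), (20,Y), (21,Y), (26,X), (26,Y), (29,Y), (30,X)
ranks: 5->1, 6->2, 8->3, 11->4, 14->5, 15->6, 20->7, 21->8, 26->9.5, 26->9.5, 29->11, 30->12
Step 2: Rank sum for X: R1 = 1 + 3 + 5 + 6 + 9.5 + 12 = 36.5.
Step 3: U_X = R1 - n1(n1+1)/2 = 36.5 - 6*7/2 = 36.5 - 21 = 15.5.
       U_Y = n1*n2 - U_X = 36 - 15.5 = 20.5.
Step 4: Ties are present, so use the tie-corrected normal approximation (with continuity correction) for the p-value.
Step 5: p-value = 0.748349; compare to alpha = 0.05. fail to reject H0.

U_X = 15.5, p = 0.748349, fail to reject H0 at alpha = 0.05.


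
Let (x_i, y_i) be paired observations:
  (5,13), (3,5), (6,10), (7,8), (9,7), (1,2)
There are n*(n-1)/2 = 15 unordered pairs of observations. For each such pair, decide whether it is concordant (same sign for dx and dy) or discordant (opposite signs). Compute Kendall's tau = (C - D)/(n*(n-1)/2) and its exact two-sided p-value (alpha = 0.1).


Step 1: Enumerate the 15 unordered pairs (i,j) with i<j and classify each by sign(x_j-x_i) * sign(y_j-y_i).
  (1,2):dx=-2,dy=-8->C; (1,3):dx=+1,dy=-3->D; (1,4):dx=+2,dy=-5->D; (1,5):dx=+4,dy=-6->D
  (1,6):dx=-4,dy=-11->C; (2,3):dx=+3,dy=+5->C; (2,4):dx=+4,dy=+3->C; (2,5):dx=+6,dy=+2->C
  (2,6):dx=-2,dy=-3->C; (3,4):dx=+1,dy=-2->D; (3,5):dx=+3,dy=-3->D; (3,6):dx=-5,dy=-8->C
  (4,5):dx=+2,dy=-1->D; (4,6):dx=-6,dy=-6->C; (5,6):dx=-8,dy=-5->C
Step 2: C = 9, D = 6, total pairs = 15.
Step 3: tau = (C - D)/(n(n-1)/2) = (9 - 6)/15 = 0.200000.
Step 4: Exact two-sided p-value (enumerate n! = 720 permutations of y under H0): p = 0.719444.
Step 5: alpha = 0.1. fail to reject H0.

tau_b = 0.2000 (C=9, D=6), p = 0.719444, fail to reject H0.


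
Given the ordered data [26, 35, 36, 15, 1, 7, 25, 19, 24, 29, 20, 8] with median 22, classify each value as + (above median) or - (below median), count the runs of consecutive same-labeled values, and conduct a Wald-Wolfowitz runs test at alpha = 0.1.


Step 1: Compute median = 22; label A = above, B = below.
Labels in order: AAABBBABAABB  (n_A = 6, n_B = 6)
Step 2: Count runs R = 6.
Step 3: Under H0 (random ordering), E[R] = 2*n_A*n_B/(n_A+n_B) + 1 = 2*6*6/12 + 1 = 7.0000.
        Var[R] = 2*n_A*n_B*(2*n_A*n_B - n_A - n_B) / ((n_A+n_B)^2 * (n_A+n_B-1)) = 4320/1584 = 2.7273.
        SD[R] = 1.6514.
Step 4: Continuity-corrected z = (R + 0.5 - E[R]) / SD[R] = (6 + 0.5 - 7.0000) / 1.6514 = -0.3028.
Step 5: Two-sided p-value via normal approximation = 2*(1 - Phi(|z|)) = 0.762069.
Step 6: alpha = 0.1. fail to reject H0.

R = 6, z = -0.3028, p = 0.762069, fail to reject H0.


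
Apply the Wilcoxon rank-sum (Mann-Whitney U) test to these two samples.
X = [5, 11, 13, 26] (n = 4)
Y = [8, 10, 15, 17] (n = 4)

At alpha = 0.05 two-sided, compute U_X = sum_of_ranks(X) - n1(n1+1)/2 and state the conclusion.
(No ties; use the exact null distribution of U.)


Step 1: Combine and sort all 8 observations; assign midranks.
sorted (value, group): (5,X), (8,Y), (10,Y), (11,X), (13,X), (15,Y), (17,Y), (26,X)
ranks: 5->1, 8->2, 10->3, 11->4, 13->5, 15->6, 17->7, 26->8
Step 2: Rank sum for X: R1 = 1 + 4 + 5 + 8 = 18.
Step 3: U_X = R1 - n1(n1+1)/2 = 18 - 4*5/2 = 18 - 10 = 8.
       U_Y = n1*n2 - U_X = 16 - 8 = 8.
Step 4: No ties, so the exact null distribution of U (based on enumerating the C(8,4) = 70 equally likely rank assignments) gives the two-sided p-value.
Step 5: p-value = 1.000000; compare to alpha = 0.05. fail to reject H0.

U_X = 8, p = 1.000000, fail to reject H0 at alpha = 0.05.


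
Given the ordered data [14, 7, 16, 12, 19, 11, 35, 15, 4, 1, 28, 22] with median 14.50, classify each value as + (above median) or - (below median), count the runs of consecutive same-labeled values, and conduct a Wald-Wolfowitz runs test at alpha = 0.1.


Step 1: Compute median = 14.50; label A = above, B = below.
Labels in order: BBABABAABBAA  (n_A = 6, n_B = 6)
Step 2: Count runs R = 8.
Step 3: Under H0 (random ordering), E[R] = 2*n_A*n_B/(n_A+n_B) + 1 = 2*6*6/12 + 1 = 7.0000.
        Var[R] = 2*n_A*n_B*(2*n_A*n_B - n_A - n_B) / ((n_A+n_B)^2 * (n_A+n_B-1)) = 4320/1584 = 2.7273.
        SD[R] = 1.6514.
Step 4: Continuity-corrected z = (R - 0.5 - E[R]) / SD[R] = (8 - 0.5 - 7.0000) / 1.6514 = 0.3028.
Step 5: Two-sided p-value via normal approximation = 2*(1 - Phi(|z|)) = 0.762069.
Step 6: alpha = 0.1. fail to reject H0.

R = 8, z = 0.3028, p = 0.762069, fail to reject H0.


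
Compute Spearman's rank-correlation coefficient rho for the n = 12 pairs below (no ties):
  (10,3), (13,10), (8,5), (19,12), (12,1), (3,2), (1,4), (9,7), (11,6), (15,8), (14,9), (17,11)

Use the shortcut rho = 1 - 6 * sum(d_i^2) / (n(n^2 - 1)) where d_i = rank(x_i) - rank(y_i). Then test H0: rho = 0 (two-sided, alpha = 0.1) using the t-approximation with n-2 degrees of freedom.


Step 1: Rank x and y separately (midranks; no ties here).
rank(x): 10->5, 13->8, 8->3, 19->12, 12->7, 3->2, 1->1, 9->4, 11->6, 15->10, 14->9, 17->11
rank(y): 3->3, 10->10, 5->5, 12->12, 1->1, 2->2, 4->4, 7->7, 6->6, 8->8, 9->9, 11->11
Step 2: d_i = R_x(i) - R_y(i); compute d_i^2.
  (5-3)^2=4, (8-10)^2=4, (3-5)^2=4, (12-12)^2=0, (7-1)^2=36, (2-2)^2=0, (1-4)^2=9, (4-7)^2=9, (6-6)^2=0, (10-8)^2=4, (9-9)^2=0, (11-11)^2=0
sum(d^2) = 70.
Step 3: rho = 1 - 6*70 / (12*(12^2 - 1)) = 1 - 420/1716 = 0.755245.
Step 4: Under H0, t = rho * sqrt((n-2)/(1-rho^2)) = 3.6438 ~ t(10).
Step 5: Two-sided p-value from the t-distribution with 10 df = 0.004508.
Step 6: alpha = 0.1. reject H0.

rho = 0.7552, p = 0.004508, reject H0 at alpha = 0.1.


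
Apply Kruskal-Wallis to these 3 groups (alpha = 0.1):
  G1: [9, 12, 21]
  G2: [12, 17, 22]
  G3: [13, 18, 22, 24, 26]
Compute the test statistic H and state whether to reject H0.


Step 1: Combine all N = 11 observations and assign midranks.
sorted (value, group, rank): (9,G1,1), (12,G1,2.5), (12,G2,2.5), (13,G3,4), (17,G2,5), (18,G3,6), (21,G1,7), (22,G2,8.5), (22,G3,8.5), (24,G3,10), (26,G3,11)
Step 2: Sum ranks within each group.
R_1 = 10.5 (n_1 = 3)
R_2 = 16 (n_2 = 3)
R_3 = 39.5 (n_3 = 5)
Step 3: H = 12/(N(N+1)) * sum(R_i^2/n_i) - 3(N+1)
     = 12/(11*12) * (10.5^2/3 + 16^2/3 + 39.5^2/5) - 3*12
     = 0.090909 * 434.133 - 36
     = 3.466667.
Step 4: Ties present; correction factor C = 1 - 12/(11^3 - 11) = 0.990909. Corrected H = 3.466667 / 0.990909 = 3.498471.
Step 5: Under H0, H ~ chi^2(2); p-value = 0.173907.
Step 6: alpha = 0.1. fail to reject H0.

H = 3.4985, df = 2, p = 0.173907, fail to reject H0.


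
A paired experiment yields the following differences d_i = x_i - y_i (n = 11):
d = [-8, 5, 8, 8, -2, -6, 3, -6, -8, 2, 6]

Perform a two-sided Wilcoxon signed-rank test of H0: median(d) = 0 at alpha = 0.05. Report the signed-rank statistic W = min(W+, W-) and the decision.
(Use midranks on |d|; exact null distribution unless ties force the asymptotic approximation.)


Step 1: Drop any zero differences (none here) and take |d_i|.
|d| = [8, 5, 8, 8, 2, 6, 3, 6, 8, 2, 6]
Step 2: Midrank |d_i| (ties get averaged ranks).
ranks: |8|->9.5, |5|->4, |8|->9.5, |8|->9.5, |2|->1.5, |6|->6, |3|->3, |6|->6, |8|->9.5, |2|->1.5, |6|->6
Step 3: Attach original signs; sum ranks with positive sign and with negative sign.
W+ = 4 + 9.5 + 9.5 + 3 + 1.5 + 6 = 33.5
W- = 9.5 + 1.5 + 6 + 6 + 9.5 = 32.5
(Check: W+ + W- = 66 should equal n(n+1)/2 = 66.)
Step 4: Test statistic W = min(W+, W-) = 32.5.
Step 5: Ties in |d|, so use the tie-corrected normal approximation.
        E[W] = n(n+1)/4 = 11*12/4 = 33.
        Tie groups: |d|=2 (t=2), |d|=6 (t=3), |d|=8 (t=4); sum(t^3 - t) = 90.
        Var[W] = n(n+1)(2n+1)/24 - sum(t^3-t)/48 = 3036/24 - 90/48 = 124.625.
        z = (W - E[W]) / sqrt(Var[W]) = (32.5 - 33) / 11.1636 = -0.0448.
        Two-sided p = 2*Phi(z) = 0.964276.
Step 6: alpha = 0.05. fail to reject H0.

W+ = 33.5, W- = 32.5, W = min = 32.5, p = 0.964276, fail to reject H0.


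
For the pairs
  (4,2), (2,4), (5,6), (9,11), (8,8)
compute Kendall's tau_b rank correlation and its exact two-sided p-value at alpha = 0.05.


Step 1: Enumerate the 10 unordered pairs (i,j) with i<j and classify each by sign(x_j-x_i) * sign(y_j-y_i).
  (1,2):dx=-2,dy=+2->D; (1,3):dx=+1,dy=+4->C; (1,4):dx=+5,dy=+9->C; (1,5):dx=+4,dy=+6->C
  (2,3):dx=+3,dy=+2->C; (2,4):dx=+7,dy=+7->C; (2,5):dx=+6,dy=+4->C; (3,4):dx=+4,dy=+5->C
  (3,5):dx=+3,dy=+2->C; (4,5):dx=-1,dy=-3->C
Step 2: C = 9, D = 1, total pairs = 10.
Step 3: tau = (C - D)/(n(n-1)/2) = (9 - 1)/10 = 0.800000.
Step 4: Exact two-sided p-value (enumerate n! = 120 permutations of y under H0): p = 0.083333.
Step 5: alpha = 0.05. fail to reject H0.

tau_b = 0.8000 (C=9, D=1), p = 0.083333, fail to reject H0.


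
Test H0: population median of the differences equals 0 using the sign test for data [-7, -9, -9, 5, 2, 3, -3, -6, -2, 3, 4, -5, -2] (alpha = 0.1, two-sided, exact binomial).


Step 1: Discard zero differences. Original n = 13; n_eff = number of nonzero differences = 13.
Nonzero differences (with sign): -7, -9, -9, +5, +2, +3, -3, -6, -2, +3, +4, -5, -2
Step 2: Count signs: positive = 5, negative = 8.
Step 3: Under H0: P(positive) = 0.5, so the number of positives S ~ Bin(13, 0.5).
Step 4: Two-sided exact p-value = sum of Bin(13,0.5) probabilities at or below the observed probability = 0.581055.
Step 5: alpha = 0.1. fail to reject H0.

n_eff = 13, pos = 5, neg = 8, p = 0.581055, fail to reject H0.


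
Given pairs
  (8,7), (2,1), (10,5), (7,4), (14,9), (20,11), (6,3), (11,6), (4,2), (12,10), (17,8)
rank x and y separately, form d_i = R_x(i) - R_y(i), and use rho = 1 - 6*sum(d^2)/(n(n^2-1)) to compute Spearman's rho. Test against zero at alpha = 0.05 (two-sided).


Step 1: Rank x and y separately (midranks; no ties here).
rank(x): 8->5, 2->1, 10->6, 7->4, 14->9, 20->11, 6->3, 11->7, 4->2, 12->8, 17->10
rank(y): 7->7, 1->1, 5->5, 4->4, 9->9, 11->11, 3->3, 6->6, 2->2, 10->10, 8->8
Step 2: d_i = R_x(i) - R_y(i); compute d_i^2.
  (5-7)^2=4, (1-1)^2=0, (6-5)^2=1, (4-4)^2=0, (9-9)^2=0, (11-11)^2=0, (3-3)^2=0, (7-6)^2=1, (2-2)^2=0, (8-10)^2=4, (10-8)^2=4
sum(d^2) = 14.
Step 3: rho = 1 - 6*14 / (11*(11^2 - 1)) = 1 - 84/1320 = 0.936364.
Step 4: Under H0, t = rho * sqrt((n-2)/(1-rho^2)) = 8.0024 ~ t(9).
Step 5: Two-sided p-value from the t-distribution with 9 df = 0.000022.
Step 6: alpha = 0.05. reject H0.

rho = 0.9364, p = 0.000022, reject H0 at alpha = 0.05.


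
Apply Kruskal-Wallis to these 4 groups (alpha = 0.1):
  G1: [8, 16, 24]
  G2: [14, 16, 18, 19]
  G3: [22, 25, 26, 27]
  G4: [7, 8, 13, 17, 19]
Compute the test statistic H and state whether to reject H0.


Step 1: Combine all N = 16 observations and assign midranks.
sorted (value, group, rank): (7,G4,1), (8,G1,2.5), (8,G4,2.5), (13,G4,4), (14,G2,5), (16,G1,6.5), (16,G2,6.5), (17,G4,8), (18,G2,9), (19,G2,10.5), (19,G4,10.5), (22,G3,12), (24,G1,13), (25,G3,14), (26,G3,15), (27,G3,16)
Step 2: Sum ranks within each group.
R_1 = 22 (n_1 = 3)
R_2 = 31 (n_2 = 4)
R_3 = 57 (n_3 = 4)
R_4 = 26 (n_4 = 5)
Step 3: H = 12/(N(N+1)) * sum(R_i^2/n_i) - 3(N+1)
     = 12/(16*17) * (22^2/3 + 31^2/4 + 57^2/4 + 26^2/5) - 3*17
     = 0.044118 * 1349.03 - 51
     = 8.516176.
Step 4: Ties present; correction factor C = 1 - 18/(16^3 - 16) = 0.995588. Corrected H = 8.516176 / 0.995588 = 8.553914.
Step 5: Under H0, H ~ chi^2(3); p-value = 0.035849.
Step 6: alpha = 0.1. reject H0.

H = 8.5539, df = 3, p = 0.035849, reject H0.


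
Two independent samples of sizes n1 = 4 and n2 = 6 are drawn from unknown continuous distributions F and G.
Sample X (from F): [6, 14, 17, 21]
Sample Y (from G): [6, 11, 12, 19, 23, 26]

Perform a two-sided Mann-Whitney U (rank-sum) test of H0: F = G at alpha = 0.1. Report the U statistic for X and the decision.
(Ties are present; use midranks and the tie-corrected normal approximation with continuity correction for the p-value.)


Step 1: Combine and sort all 10 observations; assign midranks.
sorted (value, group): (6,X), (6,Y), (11,Y), (12,Y), (14,X), (17,X), (19,Y), (21,X), (23,Y), (26,Y)
ranks: 6->1.5, 6->1.5, 11->3, 12->4, 14->5, 17->6, 19->7, 21->8, 23->9, 26->10
Step 2: Rank sum for X: R1 = 1.5 + 5 + 6 + 8 = 20.5.
Step 3: U_X = R1 - n1(n1+1)/2 = 20.5 - 4*5/2 = 20.5 - 10 = 10.5.
       U_Y = n1*n2 - U_X = 24 - 10.5 = 13.5.
Step 4: Ties are present, so use the tie-corrected normal approximation (with continuity correction) for the p-value.
Step 5: p-value = 0.830664; compare to alpha = 0.1. fail to reject H0.

U_X = 10.5, p = 0.830664, fail to reject H0 at alpha = 0.1.


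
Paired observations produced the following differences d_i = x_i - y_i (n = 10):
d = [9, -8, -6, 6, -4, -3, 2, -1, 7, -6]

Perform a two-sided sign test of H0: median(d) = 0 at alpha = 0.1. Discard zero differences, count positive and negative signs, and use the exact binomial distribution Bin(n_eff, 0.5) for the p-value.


Step 1: Discard zero differences. Original n = 10; n_eff = number of nonzero differences = 10.
Nonzero differences (with sign): +9, -8, -6, +6, -4, -3, +2, -1, +7, -6
Step 2: Count signs: positive = 4, negative = 6.
Step 3: Under H0: P(positive) = 0.5, so the number of positives S ~ Bin(10, 0.5).
Step 4: Two-sided exact p-value = sum of Bin(10,0.5) probabilities at or below the observed probability = 0.753906.
Step 5: alpha = 0.1. fail to reject H0.

n_eff = 10, pos = 4, neg = 6, p = 0.753906, fail to reject H0.


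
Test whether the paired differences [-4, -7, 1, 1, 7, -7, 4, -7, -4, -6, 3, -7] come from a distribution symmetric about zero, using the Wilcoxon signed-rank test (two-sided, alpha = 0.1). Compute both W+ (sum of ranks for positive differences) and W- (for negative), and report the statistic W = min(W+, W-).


Step 1: Drop any zero differences (none here) and take |d_i|.
|d| = [4, 7, 1, 1, 7, 7, 4, 7, 4, 6, 3, 7]
Step 2: Midrank |d_i| (ties get averaged ranks).
ranks: |4|->5, |7|->10, |1|->1.5, |1|->1.5, |7|->10, |7|->10, |4|->5, |7|->10, |4|->5, |6|->7, |3|->3, |7|->10
Step 3: Attach original signs; sum ranks with positive sign and with negative sign.
W+ = 1.5 + 1.5 + 10 + 5 + 3 = 21
W- = 5 + 10 + 10 + 10 + 5 + 7 + 10 = 57
(Check: W+ + W- = 78 should equal n(n+1)/2 = 78.)
Step 4: Test statistic W = min(W+, W-) = 21.
Step 5: Ties in |d|, so use the tie-corrected normal approximation.
        E[W] = n(n+1)/4 = 12*13/4 = 39.
        Tie groups: |d|=1 (t=2), |d|=4 (t=3), |d|=7 (t=5); sum(t^3 - t) = 150.
        Var[W] = n(n+1)(2n+1)/24 - sum(t^3-t)/48 = 3900/24 - 150/48 = 159.375.
        z = (W - E[W]) / sqrt(Var[W]) = (21 - 39) / 12.6244 = -1.4258.
        Two-sided p = 2*Phi(z) = 0.153922.
Step 6: alpha = 0.1. fail to reject H0.

W+ = 21, W- = 57, W = min = 21, p = 0.153922, fail to reject H0.


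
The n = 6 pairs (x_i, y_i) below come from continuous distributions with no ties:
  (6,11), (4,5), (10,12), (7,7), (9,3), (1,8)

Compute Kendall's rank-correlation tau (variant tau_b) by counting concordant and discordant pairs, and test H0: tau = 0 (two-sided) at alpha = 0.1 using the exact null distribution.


Step 1: Enumerate the 15 unordered pairs (i,j) with i<j and classify each by sign(x_j-x_i) * sign(y_j-y_i).
  (1,2):dx=-2,dy=-6->C; (1,3):dx=+4,dy=+1->C; (1,4):dx=+1,dy=-4->D; (1,5):dx=+3,dy=-8->D
  (1,6):dx=-5,dy=-3->C; (2,3):dx=+6,dy=+7->C; (2,4):dx=+3,dy=+2->C; (2,5):dx=+5,dy=-2->D
  (2,6):dx=-3,dy=+3->D; (3,4):dx=-3,dy=-5->C; (3,5):dx=-1,dy=-9->C; (3,6):dx=-9,dy=-4->C
  (4,5):dx=+2,dy=-4->D; (4,6):dx=-6,dy=+1->D; (5,6):dx=-8,dy=+5->D
Step 2: C = 8, D = 7, total pairs = 15.
Step 3: tau = (C - D)/(n(n-1)/2) = (8 - 7)/15 = 0.066667.
Step 4: Exact two-sided p-value (enumerate n! = 720 permutations of y under H0): p = 1.000000.
Step 5: alpha = 0.1. fail to reject H0.

tau_b = 0.0667 (C=8, D=7), p = 1.000000, fail to reject H0.


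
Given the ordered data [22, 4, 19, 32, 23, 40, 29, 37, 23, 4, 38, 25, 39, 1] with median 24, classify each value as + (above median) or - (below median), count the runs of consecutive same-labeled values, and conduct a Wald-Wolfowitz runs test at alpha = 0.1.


Step 1: Compute median = 24; label A = above, B = below.
Labels in order: BBBABAAABBAAAB  (n_A = 7, n_B = 7)
Step 2: Count runs R = 7.
Step 3: Under H0 (random ordering), E[R] = 2*n_A*n_B/(n_A+n_B) + 1 = 2*7*7/14 + 1 = 8.0000.
        Var[R] = 2*n_A*n_B*(2*n_A*n_B - n_A - n_B) / ((n_A+n_B)^2 * (n_A+n_B-1)) = 8232/2548 = 3.2308.
        SD[R] = 1.7974.
Step 4: Continuity-corrected z = (R + 0.5 - E[R]) / SD[R] = (7 + 0.5 - 8.0000) / 1.7974 = -0.2782.
Step 5: Two-sided p-value via normal approximation = 2*(1 - Phi(|z|)) = 0.780879.
Step 6: alpha = 0.1. fail to reject H0.

R = 7, z = -0.2782, p = 0.780879, fail to reject H0.


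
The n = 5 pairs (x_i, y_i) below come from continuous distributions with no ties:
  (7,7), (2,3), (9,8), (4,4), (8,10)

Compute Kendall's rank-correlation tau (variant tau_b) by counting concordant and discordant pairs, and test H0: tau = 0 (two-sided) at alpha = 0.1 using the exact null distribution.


Step 1: Enumerate the 10 unordered pairs (i,j) with i<j and classify each by sign(x_j-x_i) * sign(y_j-y_i).
  (1,2):dx=-5,dy=-4->C; (1,3):dx=+2,dy=+1->C; (1,4):dx=-3,dy=-3->C; (1,5):dx=+1,dy=+3->C
  (2,3):dx=+7,dy=+5->C; (2,4):dx=+2,dy=+1->C; (2,5):dx=+6,dy=+7->C; (3,4):dx=-5,dy=-4->C
  (3,5):dx=-1,dy=+2->D; (4,5):dx=+4,dy=+6->C
Step 2: C = 9, D = 1, total pairs = 10.
Step 3: tau = (C - D)/(n(n-1)/2) = (9 - 1)/10 = 0.800000.
Step 4: Exact two-sided p-value (enumerate n! = 120 permutations of y under H0): p = 0.083333.
Step 5: alpha = 0.1. reject H0.

tau_b = 0.8000 (C=9, D=1), p = 0.083333, reject H0.
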